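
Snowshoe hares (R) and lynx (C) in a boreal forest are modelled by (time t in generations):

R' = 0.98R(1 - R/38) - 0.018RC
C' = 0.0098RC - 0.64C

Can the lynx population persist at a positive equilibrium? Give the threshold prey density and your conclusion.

Threshold R = 65.3; K < 65.3, so no, the predator goes extinct.

The predator equation gives dC/dt > 0 only when R > 0.64/0.0098 = 65.3.
Without the predator, R → K = 38. Since 38 < 65.3, the predator cannot invade.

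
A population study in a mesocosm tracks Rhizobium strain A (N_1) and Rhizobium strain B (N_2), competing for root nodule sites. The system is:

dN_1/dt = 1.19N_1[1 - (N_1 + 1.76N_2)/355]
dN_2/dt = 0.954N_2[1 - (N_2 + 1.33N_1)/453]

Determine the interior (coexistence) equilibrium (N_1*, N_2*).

N_1* ≈ 330, N_2* ≈ 14.3

Setting both brackets to zero gives the nullclines N_1 + 1.76N_2 = 355 and 1.33N_1 + N_2 = 453.
Substituting N_2 = 453 - 1.33N_1 into the first: N_1(1 - 1.76·1.33) = 355 - 1.76·453.
So N_1* = -442/-1.34 = 330, and then N_2* = 453 - 1.33·330 = 14.3.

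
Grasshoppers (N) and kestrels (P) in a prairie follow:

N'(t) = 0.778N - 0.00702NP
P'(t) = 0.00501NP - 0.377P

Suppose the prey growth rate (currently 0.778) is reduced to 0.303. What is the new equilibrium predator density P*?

At the interior fixed point, setting dN/dt = 0 with N > 0 fixes P* = (prey growth rate)/(NP coefficient) — independent of the other coefficients.
With the change, P* = 0.303/0.00702 = 43.2; it falls from 111.

P* ≈ 43.2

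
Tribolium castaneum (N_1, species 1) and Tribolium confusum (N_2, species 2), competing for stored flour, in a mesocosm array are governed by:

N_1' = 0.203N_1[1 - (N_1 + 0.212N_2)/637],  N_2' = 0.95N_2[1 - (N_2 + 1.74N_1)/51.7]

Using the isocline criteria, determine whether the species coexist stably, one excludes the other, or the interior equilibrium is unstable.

Compare the nullcline intercepts: K1/α12 = 637/0.212 = 3000 > K2 = 51.7; K2/α21 = 51.7/1.74 = 29.7 < K1 = 637.
Since the inequalities point opposite ways, species 1 can invade but species 2 cannot.

species 1 excludes species 2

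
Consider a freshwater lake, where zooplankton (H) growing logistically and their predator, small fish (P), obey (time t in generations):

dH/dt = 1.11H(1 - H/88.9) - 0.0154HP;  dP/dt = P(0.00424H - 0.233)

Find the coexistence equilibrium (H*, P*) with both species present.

H* ≈ 55, P* ≈ 27.5

From dP/dt = 0 with P > 0: 0.00424H* = 0.233, so H* = 55.
Substitute into dH/dt = 0: 1.11(1 - 55/88.9) = 0.0154P*.
The bracket is 0.382, giving P* = 0.424/0.0154 = 27.5.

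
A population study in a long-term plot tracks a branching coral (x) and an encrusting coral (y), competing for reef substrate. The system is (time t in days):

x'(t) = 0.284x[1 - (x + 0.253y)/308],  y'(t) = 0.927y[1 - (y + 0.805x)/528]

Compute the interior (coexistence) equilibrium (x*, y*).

Setting both brackets to zero gives the nullclines x + 0.253y = 308 and 0.805x + y = 528.
Substituting y = 528 - 0.805x into the first: x(1 - 0.253·0.805) = 308 - 0.253·528.
So x* = 174/0.796 = 219, and then y* = 528 - 0.805·219 = 352.

x* ≈ 219, y* ≈ 352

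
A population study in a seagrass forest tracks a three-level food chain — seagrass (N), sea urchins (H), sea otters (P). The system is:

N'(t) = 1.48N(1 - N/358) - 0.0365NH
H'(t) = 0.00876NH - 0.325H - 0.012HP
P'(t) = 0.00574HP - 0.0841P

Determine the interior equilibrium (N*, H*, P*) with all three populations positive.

N* ≈ 229, H* ≈ 14.7, P* ≈ 140

From dP/dt = 0: 0.00574H* = 0.0841, so H* = 14.7.
From dN/dt = 0: 1.48(1 - N*/358) = 0.0365·14.7, giving N* = 358·(1 - 0.361) = 229.
From dH/dt = 0: 0.00876·229 - 0.325 = 0.012P*, so P* = 1.68/0.012 = 140.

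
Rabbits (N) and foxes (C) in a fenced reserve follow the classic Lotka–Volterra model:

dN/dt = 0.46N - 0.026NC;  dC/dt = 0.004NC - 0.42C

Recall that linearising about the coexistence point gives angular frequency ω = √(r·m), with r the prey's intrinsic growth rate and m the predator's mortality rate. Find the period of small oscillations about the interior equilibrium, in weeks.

Here r = 0.46 and m = 0.42, so r·m = 0.193.
ω = √0.193 = 0.44 per week, hence T = 2π/ω ≈ 14.3 weeks.

T ≈ 14.3 weeks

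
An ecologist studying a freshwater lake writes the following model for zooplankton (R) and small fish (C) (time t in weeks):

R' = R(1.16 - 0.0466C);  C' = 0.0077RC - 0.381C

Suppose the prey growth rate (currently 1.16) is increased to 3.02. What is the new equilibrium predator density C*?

C* ≈ 64.8

At the interior fixed point, setting dR/dt = 0 with R > 0 fixes C* = (prey growth rate)/(RC coefficient) — independent of the other coefficients.
With the change, C* = 3.02/0.0466 = 64.8; it rises from 24.9.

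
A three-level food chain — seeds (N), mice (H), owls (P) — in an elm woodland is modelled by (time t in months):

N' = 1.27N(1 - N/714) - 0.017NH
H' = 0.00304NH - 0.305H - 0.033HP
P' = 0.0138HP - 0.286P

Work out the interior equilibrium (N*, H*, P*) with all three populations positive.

From dP/dt = 0: 0.0138H* = 0.286, so H* = 20.7.
From dN/dt = 0: 1.27(1 - N*/714) = 0.017·20.7, giving N* = 714·(1 - 0.277) = 516.
From dH/dt = 0: 0.00304·516 - 0.305 = 0.033P*, so P* = 1.26/0.033 = 38.3.

N* ≈ 516, H* ≈ 20.7, P* ≈ 38.3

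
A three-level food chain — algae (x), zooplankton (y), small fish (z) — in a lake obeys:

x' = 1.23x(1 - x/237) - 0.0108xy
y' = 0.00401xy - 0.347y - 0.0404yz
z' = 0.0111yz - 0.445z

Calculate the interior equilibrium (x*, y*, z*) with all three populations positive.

x* ≈ 154, y* ≈ 40.1, z* ≈ 6.65

From dz/dt = 0: 0.0111y* = 0.445, so y* = 40.1.
From dx/dt = 0: 1.23(1 - x*/237) = 0.0108·40.1, giving x* = 237·(1 - 0.352) = 154.
From dy/dt = 0: 0.00401·154 - 0.347 = 0.0404z*, so z* = 0.269/0.0404 = 6.65.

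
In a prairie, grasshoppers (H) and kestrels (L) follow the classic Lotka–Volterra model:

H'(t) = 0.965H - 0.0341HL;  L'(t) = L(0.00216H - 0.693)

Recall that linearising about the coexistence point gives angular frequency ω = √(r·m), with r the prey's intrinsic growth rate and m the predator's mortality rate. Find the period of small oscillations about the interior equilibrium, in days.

T ≈ 7.68 days

Here r = 0.965 and m = 0.693, so r·m = 0.669.
ω = √0.669 = 0.818 per day, hence T = 2π/ω ≈ 7.68 days.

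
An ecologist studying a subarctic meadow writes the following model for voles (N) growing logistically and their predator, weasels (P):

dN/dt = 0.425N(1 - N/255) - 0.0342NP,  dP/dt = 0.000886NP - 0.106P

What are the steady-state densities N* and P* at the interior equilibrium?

From dP/dt = 0 with P > 0: 0.000886N* = 0.106, so N* = 120.
Substitute into dN/dt = 0: 0.425(1 - 120/255) = 0.0342P*.
The bracket is 0.531, giving P* = 0.226/0.0342 = 6.6.

N* ≈ 120, P* ≈ 6.6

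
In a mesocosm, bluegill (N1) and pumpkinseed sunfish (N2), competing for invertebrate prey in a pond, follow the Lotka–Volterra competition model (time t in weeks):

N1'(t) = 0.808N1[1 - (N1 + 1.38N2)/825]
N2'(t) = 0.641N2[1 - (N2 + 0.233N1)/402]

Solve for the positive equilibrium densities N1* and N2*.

Setting both brackets to zero gives the nullclines N1 + 1.38N2 = 825 and 0.233N1 + N2 = 402.
Substituting N2 = 402 - 0.233N1 into the first: N1(1 - 1.38·0.233) = 825 - 1.38·402.
So N1* = 270/0.678 = 398, and then N2* = 402 - 0.233·398 = 309.

N1* ≈ 398, N2* ≈ 309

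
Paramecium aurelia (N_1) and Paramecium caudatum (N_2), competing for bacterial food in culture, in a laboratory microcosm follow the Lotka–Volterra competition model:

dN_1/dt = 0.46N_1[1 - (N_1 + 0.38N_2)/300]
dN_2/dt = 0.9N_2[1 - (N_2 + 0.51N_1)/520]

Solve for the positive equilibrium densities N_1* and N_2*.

Setting both brackets to zero gives the nullclines N_1 + 0.38N_2 = 300 and 0.51N_1 + N_2 = 520.
Substituting N_2 = 520 - 0.51N_1 into the first: N_1(1 - 0.38·0.51) = 300 - 0.38·520.
So N_1* = 102/0.806 = 127, and then N_2* = 520 - 0.51·127 = 455.

N_1* ≈ 127, N_2* ≈ 455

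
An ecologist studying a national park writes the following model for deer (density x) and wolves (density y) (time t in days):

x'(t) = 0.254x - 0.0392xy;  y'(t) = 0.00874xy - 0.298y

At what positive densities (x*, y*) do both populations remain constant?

x* ≈ 34.1, y* ≈ 6.48

Set dy/dt = 0 with y > 0: 0.00874x - 0.298 = 0, so x* = 0.298/0.00874 = 34.1.
Set dx/dt = 0 with x > 0: 0.254 - 0.0392y = 0, so y* = 0.254/0.0392 = 6.48.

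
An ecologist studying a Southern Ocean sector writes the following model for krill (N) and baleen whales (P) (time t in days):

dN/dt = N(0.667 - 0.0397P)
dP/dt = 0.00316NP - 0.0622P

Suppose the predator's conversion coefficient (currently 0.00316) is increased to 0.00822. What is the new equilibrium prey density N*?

At the interior fixed point, setting dP/dt = 0 with P > 0 fixes N* = (predator death rate)/(NP coefficient) — independent of the other coefficients.
With the change, N* = 0.0622/0.00822 = 7.57; it falls from 19.7.

N* ≈ 7.57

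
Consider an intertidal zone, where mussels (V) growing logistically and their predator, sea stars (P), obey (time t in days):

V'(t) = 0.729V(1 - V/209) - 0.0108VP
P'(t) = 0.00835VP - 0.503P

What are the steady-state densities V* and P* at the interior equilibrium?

From dP/dt = 0 with P > 0: 0.00835V* = 0.503, so V* = 60.2.
Substitute into dV/dt = 0: 0.729(1 - 60.2/209) = 0.0108P*.
The bracket is 0.712, giving P* = 0.519/0.0108 = 48.

V* ≈ 60.2, P* ≈ 48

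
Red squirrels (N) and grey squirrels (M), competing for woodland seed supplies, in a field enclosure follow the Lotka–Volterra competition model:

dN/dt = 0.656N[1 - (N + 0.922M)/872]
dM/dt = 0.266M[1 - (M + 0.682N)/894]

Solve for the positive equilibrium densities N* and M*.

Setting both brackets to zero gives the nullclines N + 0.922M = 872 and 0.682N + M = 894.
Substituting M = 894 - 0.682N into the first: N(1 - 0.922·0.682) = 872 - 0.922·894.
So N* = 47.7/0.371 = 129, and then M* = 894 - 0.682·129 = 806.

N* ≈ 129, M* ≈ 806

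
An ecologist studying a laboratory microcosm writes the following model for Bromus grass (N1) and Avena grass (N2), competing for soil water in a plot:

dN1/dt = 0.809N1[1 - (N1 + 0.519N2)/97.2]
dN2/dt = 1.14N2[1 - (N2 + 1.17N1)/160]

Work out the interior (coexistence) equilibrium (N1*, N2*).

Setting both brackets to zero gives the nullclines N1 + 0.519N2 = 97.2 and 1.17N1 + N2 = 160.
Substituting N2 = 160 - 1.17N1 into the first: N1(1 - 0.519·1.17) = 97.2 - 0.519·160.
So N1* = 14.2/0.393 = 36.1, and then N2* = 160 - 1.17·36.1 = 118.

N1* ≈ 36.1, N2* ≈ 118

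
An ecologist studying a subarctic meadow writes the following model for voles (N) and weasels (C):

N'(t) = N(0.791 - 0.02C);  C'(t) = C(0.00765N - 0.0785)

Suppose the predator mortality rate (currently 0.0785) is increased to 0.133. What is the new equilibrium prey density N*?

At the interior fixed point, setting dC/dt = 0 with C > 0 fixes N* = (predator death rate)/(NC coefficient) — independent of the other coefficients.
With the change, N* = 0.133/0.00765 = 17.4; it rises from 10.3.

N* ≈ 17.4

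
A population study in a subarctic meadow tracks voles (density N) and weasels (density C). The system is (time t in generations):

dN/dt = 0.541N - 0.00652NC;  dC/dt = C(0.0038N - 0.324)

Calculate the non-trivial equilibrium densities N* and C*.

N* ≈ 85.3, C* ≈ 83

Set dC/dt = 0 with C > 0: 0.0038N - 0.324 = 0, so N* = 0.324/0.0038 = 85.3.
Set dN/dt = 0 with N > 0: 0.541 - 0.00652C = 0, so C* = 0.541/0.00652 = 83.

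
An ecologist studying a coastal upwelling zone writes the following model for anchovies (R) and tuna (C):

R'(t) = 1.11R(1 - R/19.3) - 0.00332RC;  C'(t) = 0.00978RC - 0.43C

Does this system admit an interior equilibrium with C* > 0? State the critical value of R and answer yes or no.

The predator equation gives dC/dt > 0 only when R > 0.43/0.00978 = 44.
Without the predator, R → K = 19.3. Since 19.3 < 44, the predator cannot invade.

Threshold R = 44; K < 44, so no, the predator goes extinct.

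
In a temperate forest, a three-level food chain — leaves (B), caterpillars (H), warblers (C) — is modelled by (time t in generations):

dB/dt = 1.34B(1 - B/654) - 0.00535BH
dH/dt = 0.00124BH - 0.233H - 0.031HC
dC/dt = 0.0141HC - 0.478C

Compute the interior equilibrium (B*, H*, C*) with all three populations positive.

From dC/dt = 0: 0.0141H* = 0.478, so H* = 33.9.
From dB/dt = 0: 1.34(1 - B*/654) = 0.00535·33.9, giving B* = 654·(1 - 0.135) = 565.
From dH/dt = 0: 0.00124·565 - 0.233 = 0.031C*, so C* = 0.468/0.031 = 15.1.

B* ≈ 565, H* ≈ 33.9, C* ≈ 15.1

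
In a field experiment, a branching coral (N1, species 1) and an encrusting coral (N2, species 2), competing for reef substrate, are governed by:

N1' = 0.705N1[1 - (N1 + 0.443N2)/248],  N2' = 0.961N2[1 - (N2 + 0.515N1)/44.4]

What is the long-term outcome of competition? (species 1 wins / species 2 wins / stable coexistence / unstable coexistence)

species 1 excludes species 2

Compare the nullcline intercepts: K1/α12 = 248/0.443 = 560 > K2 = 44.4; K2/α21 = 44.4/0.515 = 86.2 < K1 = 248.
Since the inequalities point opposite ways, species 1 can invade but species 2 cannot.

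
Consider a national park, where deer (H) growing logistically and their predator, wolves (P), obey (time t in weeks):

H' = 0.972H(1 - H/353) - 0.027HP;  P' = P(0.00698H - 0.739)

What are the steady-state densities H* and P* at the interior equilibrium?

H* ≈ 106, P* ≈ 25.2

From dP/dt = 0 with P > 0: 0.00698H* = 0.739, so H* = 106.
Substitute into dH/dt = 0: 0.972(1 - 106/353) = 0.027P*.
The bracket is 0.7, giving P* = 0.68/0.027 = 25.2.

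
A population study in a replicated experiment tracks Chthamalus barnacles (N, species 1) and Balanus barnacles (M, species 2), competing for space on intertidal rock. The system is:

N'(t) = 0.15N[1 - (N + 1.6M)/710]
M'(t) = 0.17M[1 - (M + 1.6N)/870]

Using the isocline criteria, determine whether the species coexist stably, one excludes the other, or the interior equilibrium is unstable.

unstable coexistence (outcome depends on initial conditions)

Compare the nullcline intercepts: K1/α12 = 710/1.6 = 444 < K2 = 870; K2/α21 = 870/1.6 = 544 < K1 = 710.
Since both are reversed, neither can invade when rare; the interior point is a saddle.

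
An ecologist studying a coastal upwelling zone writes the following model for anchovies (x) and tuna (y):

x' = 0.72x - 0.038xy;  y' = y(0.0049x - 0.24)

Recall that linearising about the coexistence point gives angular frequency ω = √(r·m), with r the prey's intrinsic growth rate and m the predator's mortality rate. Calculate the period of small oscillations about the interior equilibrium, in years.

Here r = 0.72 and m = 0.24, so r·m = 0.173.
ω = √0.173 = 0.416 per year, hence T = 2π/ω ≈ 15.1 years.

T ≈ 15.1 years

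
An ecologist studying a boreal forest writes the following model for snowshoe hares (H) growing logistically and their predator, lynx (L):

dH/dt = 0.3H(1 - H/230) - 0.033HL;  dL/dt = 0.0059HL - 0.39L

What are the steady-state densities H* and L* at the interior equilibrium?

From dL/dt = 0 with L > 0: 0.0059H* = 0.39, so H* = 66.1.
Substitute into dH/dt = 0: 0.3(1 - 66.1/230) = 0.033L*.
The bracket is 0.713, giving L* = 0.214/0.033 = 6.48.

H* ≈ 66.1, L* ≈ 6.48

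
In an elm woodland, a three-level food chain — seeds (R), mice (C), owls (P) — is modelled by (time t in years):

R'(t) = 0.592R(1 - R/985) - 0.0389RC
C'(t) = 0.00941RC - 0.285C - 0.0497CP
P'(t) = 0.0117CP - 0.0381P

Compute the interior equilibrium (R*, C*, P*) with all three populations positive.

R* ≈ 774, C* ≈ 3.26, P* ≈ 141

From dP/dt = 0: 0.0117C* = 0.0381, so C* = 3.26.
From dR/dt = 0: 0.592(1 - R*/985) = 0.0389·3.26, giving R* = 985·(1 - 0.214) = 774.
From dC/dt = 0: 0.00941·774 - 0.285 = 0.0497P*, so P* = 7/0.0497 = 141.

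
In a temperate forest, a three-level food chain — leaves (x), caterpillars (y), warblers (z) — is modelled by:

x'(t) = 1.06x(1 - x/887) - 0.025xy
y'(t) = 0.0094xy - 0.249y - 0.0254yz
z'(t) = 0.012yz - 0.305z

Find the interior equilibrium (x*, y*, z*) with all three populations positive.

x* ≈ 355, y* ≈ 25.4, z* ≈ 122

From dz/dt = 0: 0.012y* = 0.305, so y* = 25.4.
From dx/dt = 0: 1.06(1 - x*/887) = 0.025·25.4, giving x* = 887·(1 - 0.599) = 355.
From dy/dt = 0: 0.0094·355 - 0.249 = 0.0254z*, so z* = 3.09/0.0254 = 122.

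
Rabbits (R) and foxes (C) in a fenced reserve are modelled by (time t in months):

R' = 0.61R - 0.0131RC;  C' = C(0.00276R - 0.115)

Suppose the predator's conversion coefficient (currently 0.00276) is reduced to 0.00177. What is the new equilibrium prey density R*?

R* ≈ 65

At the interior fixed point, setting dC/dt = 0 with C > 0 fixes R* = (predator death rate)/(RC coefficient) — independent of the other coefficients.
With the change, R* = 0.115/0.00177 = 65; it rises from 41.7.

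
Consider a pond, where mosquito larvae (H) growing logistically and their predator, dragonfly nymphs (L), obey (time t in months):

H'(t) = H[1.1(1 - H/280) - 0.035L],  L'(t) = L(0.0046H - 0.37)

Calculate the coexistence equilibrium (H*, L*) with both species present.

H* ≈ 80.4, L* ≈ 22.4

From dL/dt = 0 with L > 0: 0.0046H* = 0.37, so H* = 80.4.
Substitute into dH/dt = 0: 1.1(1 - 80.4/280) = 0.035L*.
The bracket is 0.713, giving L* = 0.784/0.035 = 22.4.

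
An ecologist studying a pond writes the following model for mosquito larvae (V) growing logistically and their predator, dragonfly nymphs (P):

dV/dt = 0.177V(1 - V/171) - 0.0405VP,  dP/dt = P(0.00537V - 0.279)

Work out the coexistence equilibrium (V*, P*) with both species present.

From dP/dt = 0 with P > 0: 0.00537V* = 0.279, so V* = 52.
Substitute into dV/dt = 0: 0.177(1 - 52/171) = 0.0405P*.
The bracket is 0.696, giving P* = 0.123/0.0405 = 3.04.

V* ≈ 52, P* ≈ 3.04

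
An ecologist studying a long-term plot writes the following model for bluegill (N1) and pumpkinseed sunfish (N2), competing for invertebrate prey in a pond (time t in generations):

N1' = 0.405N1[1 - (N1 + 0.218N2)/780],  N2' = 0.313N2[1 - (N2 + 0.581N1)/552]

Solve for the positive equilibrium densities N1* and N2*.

Setting both brackets to zero gives the nullclines N1 + 0.218N2 = 780 and 0.581N1 + N2 = 552.
Substituting N2 = 552 - 0.581N1 into the first: N1(1 - 0.218·0.581) = 780 - 0.218·552.
So N1* = 660/0.873 = 755, and then N2* = 552 - 0.581·755 = 113.

N1* ≈ 755, N2* ≈ 113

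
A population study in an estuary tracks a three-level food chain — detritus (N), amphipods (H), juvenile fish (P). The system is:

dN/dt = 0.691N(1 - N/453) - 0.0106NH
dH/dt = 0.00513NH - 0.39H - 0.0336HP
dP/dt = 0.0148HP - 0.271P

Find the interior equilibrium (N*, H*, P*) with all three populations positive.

From dP/dt = 0: 0.0148H* = 0.271, so H* = 18.3.
From dN/dt = 0: 0.691(1 - N*/453) = 0.0106·18.3, giving N* = 453·(1 - 0.281) = 326.
From dH/dt = 0: 0.00513·326 - 0.39 = 0.0336P*, so P* = 1.28/0.0336 = 38.1.

N* ≈ 326, H* ≈ 18.3, P* ≈ 38.1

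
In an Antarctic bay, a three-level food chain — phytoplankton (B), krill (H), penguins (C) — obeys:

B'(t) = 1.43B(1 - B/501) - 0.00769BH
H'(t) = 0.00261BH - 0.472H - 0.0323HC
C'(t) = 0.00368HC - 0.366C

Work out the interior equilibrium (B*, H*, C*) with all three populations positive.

B* ≈ 233, H* ≈ 99.5, C* ≈ 4.22

From dC/dt = 0: 0.00368H* = 0.366, so H* = 99.5.
From dB/dt = 0: 1.43(1 - B*/501) = 0.00769·99.5, giving B* = 501·(1 - 0.535) = 233.
From dH/dt = 0: 0.00261·233 - 0.472 = 0.0323C*, so C* = 0.136/0.0323 = 4.22.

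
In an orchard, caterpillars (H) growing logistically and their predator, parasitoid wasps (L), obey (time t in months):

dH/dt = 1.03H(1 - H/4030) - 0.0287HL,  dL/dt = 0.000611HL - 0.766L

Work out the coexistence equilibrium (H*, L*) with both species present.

H* ≈ 1250, L* ≈ 24.7

From dL/dt = 0 with L > 0: 0.000611H* = 0.766, so H* = 1250.
Substitute into dH/dt = 0: 1.03(1 - 1250/4030) = 0.0287L*.
The bracket is 0.689, giving L* = 0.71/0.0287 = 24.7.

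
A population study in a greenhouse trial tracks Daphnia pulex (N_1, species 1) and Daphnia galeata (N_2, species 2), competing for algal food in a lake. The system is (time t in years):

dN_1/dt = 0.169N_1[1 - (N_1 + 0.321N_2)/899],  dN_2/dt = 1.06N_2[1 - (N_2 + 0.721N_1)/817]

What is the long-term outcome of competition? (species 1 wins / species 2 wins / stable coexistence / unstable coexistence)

Compare the nullcline intercepts: K1/α12 = 899/0.321 = 2800 > K2 = 817; K2/α21 = 817/0.721 = 1130 > K1 = 899.
Since both inequalities hold, each species can invade when rare, so the interior equilibrium is stable.

stable coexistence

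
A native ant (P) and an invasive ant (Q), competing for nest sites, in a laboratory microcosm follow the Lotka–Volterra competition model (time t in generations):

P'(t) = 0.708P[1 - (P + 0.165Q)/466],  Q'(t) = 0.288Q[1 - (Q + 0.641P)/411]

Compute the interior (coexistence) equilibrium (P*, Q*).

Setting both brackets to zero gives the nullclines P + 0.165Q = 466 and 0.641P + Q = 411.
Substituting Q = 411 - 0.641P into the first: P(1 - 0.165·0.641) = 466 - 0.165·411.
So P* = 398/0.894 = 445, and then Q* = 411 - 0.641·445 = 126.

P* ≈ 445, Q* ≈ 126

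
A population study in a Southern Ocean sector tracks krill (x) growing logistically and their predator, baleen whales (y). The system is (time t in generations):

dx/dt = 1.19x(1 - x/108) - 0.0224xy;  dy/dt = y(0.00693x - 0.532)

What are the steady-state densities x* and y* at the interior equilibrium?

From dy/dt = 0 with y > 0: 0.00693x* = 0.532, so x* = 76.8.
Substitute into dx/dt = 0: 1.19(1 - 76.8/108) = 0.0224y*.
The bracket is 0.289, giving y* = 0.344/0.0224 = 15.4.

x* ≈ 76.8, y* ≈ 15.4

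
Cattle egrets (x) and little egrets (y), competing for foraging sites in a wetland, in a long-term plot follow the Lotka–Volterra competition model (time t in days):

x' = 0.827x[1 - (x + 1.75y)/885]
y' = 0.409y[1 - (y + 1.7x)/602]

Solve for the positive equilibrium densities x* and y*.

x* ≈ 85.3, y* ≈ 457

Setting both brackets to zero gives the nullclines x + 1.75y = 885 and 1.7x + y = 602.
Substituting y = 602 - 1.7x into the first: x(1 - 1.75·1.7) = 885 - 1.75·602.
So x* = -168/-1.98 = 85.3, and then y* = 602 - 1.7·85.3 = 457.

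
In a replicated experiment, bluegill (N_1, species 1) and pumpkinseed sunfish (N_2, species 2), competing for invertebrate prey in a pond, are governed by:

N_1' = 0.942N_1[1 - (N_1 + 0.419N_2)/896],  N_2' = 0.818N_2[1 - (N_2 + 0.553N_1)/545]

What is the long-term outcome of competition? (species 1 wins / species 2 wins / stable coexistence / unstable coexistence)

stable coexistence

Compare the nullcline intercepts: K1/α12 = 896/0.419 = 2140 > K2 = 545; K2/α21 = 545/0.553 = 986 > K1 = 896.
Since both inequalities hold, each species can invade when rare, so the interior equilibrium is stable.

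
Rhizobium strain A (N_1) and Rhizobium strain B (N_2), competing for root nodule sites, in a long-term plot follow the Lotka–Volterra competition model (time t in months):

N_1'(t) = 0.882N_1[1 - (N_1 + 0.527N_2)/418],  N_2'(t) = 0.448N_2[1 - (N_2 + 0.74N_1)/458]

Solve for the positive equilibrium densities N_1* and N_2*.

Setting both brackets to zero gives the nullclines N_1 + 0.527N_2 = 418 and 0.74N_1 + N_2 = 458.
Substituting N_2 = 458 - 0.74N_1 into the first: N_1(1 - 0.527·0.74) = 418 - 0.527·458.
So N_1* = 177/0.61 = 290, and then N_2* = 458 - 0.74·290 = 244.

N_1* ≈ 290, N_2* ≈ 244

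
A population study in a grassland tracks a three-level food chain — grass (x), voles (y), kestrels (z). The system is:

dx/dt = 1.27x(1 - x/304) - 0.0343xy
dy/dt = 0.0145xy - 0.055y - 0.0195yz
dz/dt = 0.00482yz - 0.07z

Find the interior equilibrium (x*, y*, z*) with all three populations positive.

From dz/dt = 0: 0.00482y* = 0.07, so y* = 14.5.
From dx/dt = 0: 1.27(1 - x*/304) = 0.0343·14.5, giving x* = 304·(1 - 0.392) = 185.
From dy/dt = 0: 0.0145·185 - 0.055 = 0.0195z*, so z* = 2.62/0.0195 = 135.

x* ≈ 185, y* ≈ 14.5, z* ≈ 135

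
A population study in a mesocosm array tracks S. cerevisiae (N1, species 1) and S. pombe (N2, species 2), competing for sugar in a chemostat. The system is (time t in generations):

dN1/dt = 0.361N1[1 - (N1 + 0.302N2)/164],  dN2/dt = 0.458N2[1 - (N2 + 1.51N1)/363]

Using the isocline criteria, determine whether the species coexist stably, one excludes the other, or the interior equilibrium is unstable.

Compare the nullcline intercepts: K1/α12 = 164/0.302 = 543 > K2 = 363; K2/α21 = 363/1.51 = 240 > K1 = 164.
Since both inequalities hold, each species can invade when rare, so the interior equilibrium is stable.

stable coexistence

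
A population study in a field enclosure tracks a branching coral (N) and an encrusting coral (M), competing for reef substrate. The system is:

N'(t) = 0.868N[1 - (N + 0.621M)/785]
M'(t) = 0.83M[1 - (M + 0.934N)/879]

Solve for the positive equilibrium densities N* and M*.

Setting both brackets to zero gives the nullclines N + 0.621M = 785 and 0.934N + M = 879.
Substituting M = 879 - 0.934N into the first: N(1 - 0.621·0.934) = 785 - 0.621·879.
So N* = 239/0.42 = 569, and then M* = 879 - 0.934·569 = 347.

N* ≈ 569, M* ≈ 347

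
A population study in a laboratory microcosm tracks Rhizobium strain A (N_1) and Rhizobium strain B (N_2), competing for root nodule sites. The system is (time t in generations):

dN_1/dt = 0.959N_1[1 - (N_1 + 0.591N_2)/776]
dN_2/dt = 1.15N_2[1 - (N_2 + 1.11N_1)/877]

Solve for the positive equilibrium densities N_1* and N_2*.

N_1* ≈ 749, N_2* ≈ 45.5

Setting both brackets to zero gives the nullclines N_1 + 0.591N_2 = 776 and 1.11N_1 + N_2 = 877.
Substituting N_2 = 877 - 1.11N_1 into the first: N_1(1 - 0.591·1.11) = 776 - 0.591·877.
So N_1* = 258/0.344 = 749, and then N_2* = 877 - 1.11·749 = 45.5.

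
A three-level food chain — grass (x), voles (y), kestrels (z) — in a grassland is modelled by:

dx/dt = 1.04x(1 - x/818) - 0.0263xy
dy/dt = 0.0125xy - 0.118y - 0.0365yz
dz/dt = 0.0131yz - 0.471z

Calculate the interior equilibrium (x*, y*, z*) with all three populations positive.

From dz/dt = 0: 0.0131y* = 0.471, so y* = 36.
From dx/dt = 0: 1.04(1 - x*/818) = 0.0263·36, giving x* = 818·(1 - 0.909) = 74.3.
From dy/dt = 0: 0.0125·74.3 - 0.118 = 0.0365z*, so z* = 0.81/0.0365 = 22.2.

x* ≈ 74.3, y* ≈ 36, z* ≈ 22.2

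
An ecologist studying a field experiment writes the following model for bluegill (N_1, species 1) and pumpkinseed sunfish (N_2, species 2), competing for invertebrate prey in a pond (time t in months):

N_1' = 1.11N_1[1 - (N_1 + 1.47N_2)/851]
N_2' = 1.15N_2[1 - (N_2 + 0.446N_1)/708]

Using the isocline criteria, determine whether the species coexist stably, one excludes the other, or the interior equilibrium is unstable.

Compare the nullcline intercepts: K1/α12 = 851/1.47 = 579 < K2 = 708; K2/α21 = 708/0.446 = 1590 > K1 = 851.
Since the inequalities point opposite ways, species 2 can invade but species 1 cannot.

species 2 excludes species 1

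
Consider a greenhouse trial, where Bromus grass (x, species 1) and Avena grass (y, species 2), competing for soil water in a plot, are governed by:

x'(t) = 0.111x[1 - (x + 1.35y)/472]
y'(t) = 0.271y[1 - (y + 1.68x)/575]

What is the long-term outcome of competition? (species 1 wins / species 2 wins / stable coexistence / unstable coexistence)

unstable coexistence (outcome depends on initial conditions)

Compare the nullcline intercepts: K1/α12 = 472/1.35 = 350 < K2 = 575; K2/α21 = 575/1.68 = 342 < K1 = 472.
Since both are reversed, neither can invade when rare; the interior point is a saddle.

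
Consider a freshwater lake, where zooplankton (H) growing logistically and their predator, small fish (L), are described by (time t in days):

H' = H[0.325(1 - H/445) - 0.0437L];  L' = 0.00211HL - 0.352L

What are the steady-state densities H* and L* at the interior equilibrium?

From dL/dt = 0 with L > 0: 0.00211H* = 0.352, so H* = 167.
Substitute into dH/dt = 0: 0.325(1 - 167/445) = 0.0437L*.
The bracket is 0.625, giving L* = 0.203/0.0437 = 4.65.

H* ≈ 167, L* ≈ 4.65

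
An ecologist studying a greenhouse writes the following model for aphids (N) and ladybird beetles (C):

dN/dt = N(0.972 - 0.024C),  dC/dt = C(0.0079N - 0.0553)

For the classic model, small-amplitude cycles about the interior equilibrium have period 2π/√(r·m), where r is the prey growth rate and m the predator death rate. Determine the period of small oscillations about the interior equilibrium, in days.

Here r = 0.972 and m = 0.0553, so r·m = 0.0538.
ω = √0.0538 = 0.232 per day, hence T = 2π/ω ≈ 27.1 days.

T ≈ 27.1 days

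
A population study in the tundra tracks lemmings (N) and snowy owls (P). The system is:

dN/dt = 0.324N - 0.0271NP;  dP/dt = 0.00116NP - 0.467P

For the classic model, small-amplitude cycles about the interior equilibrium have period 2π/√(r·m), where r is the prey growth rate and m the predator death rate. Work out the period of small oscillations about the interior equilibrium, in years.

T ≈ 16.2 years

Here r = 0.324 and m = 0.467, so r·m = 0.151.
ω = √0.151 = 0.389 per year, hence T = 2π/ω ≈ 16.2 years.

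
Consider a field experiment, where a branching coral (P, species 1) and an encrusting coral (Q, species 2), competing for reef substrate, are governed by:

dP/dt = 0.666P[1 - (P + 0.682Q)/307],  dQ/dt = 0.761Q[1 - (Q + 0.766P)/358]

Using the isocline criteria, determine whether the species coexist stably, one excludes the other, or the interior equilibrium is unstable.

stable coexistence

Compare the nullcline intercepts: K1/α12 = 307/0.682 = 450 > K2 = 358; K2/α21 = 358/0.766 = 467 > K1 = 307.
Since both inequalities hold, each species can invade when rare, so the interior equilibrium is stable.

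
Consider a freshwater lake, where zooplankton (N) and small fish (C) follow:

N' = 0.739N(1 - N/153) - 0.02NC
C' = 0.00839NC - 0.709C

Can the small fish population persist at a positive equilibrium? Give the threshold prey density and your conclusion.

The predator equation gives dC/dt > 0 only when N > 0.709/0.00839 = 84.5.
Without the predator, N → K = 153. Since 153 > 84.5, the predator can invade and persist.

Threshold N = 84.5; K > 84.5, so yes, the predator persists.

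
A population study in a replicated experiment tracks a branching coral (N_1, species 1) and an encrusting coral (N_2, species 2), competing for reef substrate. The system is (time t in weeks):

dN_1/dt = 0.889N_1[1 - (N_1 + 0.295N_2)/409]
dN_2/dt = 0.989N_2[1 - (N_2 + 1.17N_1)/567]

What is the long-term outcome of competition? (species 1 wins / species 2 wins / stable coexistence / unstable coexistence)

stable coexistence

Compare the nullcline intercepts: K1/α12 = 409/0.295 = 1390 > K2 = 567; K2/α21 = 567/1.17 = 485 > K1 = 409.
Since both inequalities hold, each species can invade when rare, so the interior equilibrium is stable.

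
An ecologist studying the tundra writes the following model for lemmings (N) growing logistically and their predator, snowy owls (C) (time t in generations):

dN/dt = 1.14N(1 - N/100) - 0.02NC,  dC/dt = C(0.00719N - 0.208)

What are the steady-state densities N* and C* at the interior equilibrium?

From dC/dt = 0 with C > 0: 0.00719N* = 0.208, so N* = 28.9.
Substitute into dN/dt = 0: 1.14(1 - 28.9/100) = 0.02C*.
The bracket is 0.711, giving C* = 0.81/0.02 = 40.5.

N* ≈ 28.9, C* ≈ 40.5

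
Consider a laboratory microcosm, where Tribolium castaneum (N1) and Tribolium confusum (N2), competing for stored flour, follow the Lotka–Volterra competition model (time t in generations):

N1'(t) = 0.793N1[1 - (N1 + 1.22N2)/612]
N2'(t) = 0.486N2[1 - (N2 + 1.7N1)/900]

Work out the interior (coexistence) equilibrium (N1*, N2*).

Setting both brackets to zero gives the nullclines N1 + 1.22N2 = 612 and 1.7N1 + N2 = 900.
Substituting N2 = 900 - 1.7N1 into the first: N1(1 - 1.22·1.7) = 612 - 1.22·900.
So N1* = -486/-1.07 = 453, and then N2* = 900 - 1.7·453 = 131.

N1* ≈ 453, N2* ≈ 131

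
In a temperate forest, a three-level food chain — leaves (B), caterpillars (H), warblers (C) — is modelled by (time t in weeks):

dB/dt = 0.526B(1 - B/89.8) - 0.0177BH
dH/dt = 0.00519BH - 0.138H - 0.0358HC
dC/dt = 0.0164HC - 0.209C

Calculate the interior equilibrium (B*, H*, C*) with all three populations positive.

From dC/dt = 0: 0.0164H* = 0.209, so H* = 12.7.
From dB/dt = 0: 0.526(1 - B*/89.8) = 0.0177·12.7, giving B* = 89.8·(1 - 0.429) = 51.3.
From dH/dt = 0: 0.00519·51.3 - 0.138 = 0.0358C*, so C* = 0.128/0.0358 = 3.58.

B* ≈ 51.3, H* ≈ 12.7, C* ≈ 3.58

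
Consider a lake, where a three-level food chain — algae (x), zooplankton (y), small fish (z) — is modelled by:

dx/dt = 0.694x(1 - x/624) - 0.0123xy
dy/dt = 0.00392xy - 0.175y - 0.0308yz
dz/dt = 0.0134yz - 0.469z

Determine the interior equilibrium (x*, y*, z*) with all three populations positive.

x* ≈ 237, y* ≈ 35, z* ≈ 24.5

From dz/dt = 0: 0.0134y* = 0.469, so y* = 35.
From dx/dt = 0: 0.694(1 - x*/624) = 0.0123·35, giving x* = 624·(1 - 0.62) = 237.
From dy/dt = 0: 0.00392·237 - 0.175 = 0.0308z*, so z* = 0.754/0.0308 = 24.5.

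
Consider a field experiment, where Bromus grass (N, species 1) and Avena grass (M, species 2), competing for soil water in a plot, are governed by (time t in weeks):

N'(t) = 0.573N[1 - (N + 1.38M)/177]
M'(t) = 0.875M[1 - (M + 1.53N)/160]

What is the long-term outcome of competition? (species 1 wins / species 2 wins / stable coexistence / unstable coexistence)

unstable coexistence (outcome depends on initial conditions)

Compare the nullcline intercepts: K1/α12 = 177/1.38 = 128 < K2 = 160; K2/α21 = 160/1.53 = 105 < K1 = 177.
Since both are reversed, neither can invade when rare; the interior point is a saddle.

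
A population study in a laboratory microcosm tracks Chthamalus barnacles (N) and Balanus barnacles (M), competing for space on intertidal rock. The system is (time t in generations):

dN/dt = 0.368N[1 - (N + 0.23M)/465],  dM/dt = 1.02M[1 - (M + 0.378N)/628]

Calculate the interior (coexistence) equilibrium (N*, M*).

N* ≈ 351, M* ≈ 495

Setting both brackets to zero gives the nullclines N + 0.23M = 465 and 0.378N + M = 628.
Substituting M = 628 - 0.378N into the first: N(1 - 0.23·0.378) = 465 - 0.23·628.
So N* = 321/0.913 = 351, and then M* = 628 - 0.378·351 = 495.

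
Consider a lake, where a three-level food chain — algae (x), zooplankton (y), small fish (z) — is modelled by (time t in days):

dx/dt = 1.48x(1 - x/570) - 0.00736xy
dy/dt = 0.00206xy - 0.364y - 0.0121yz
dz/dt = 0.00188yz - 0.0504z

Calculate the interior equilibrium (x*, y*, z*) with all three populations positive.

From dz/dt = 0: 0.00188y* = 0.0504, so y* = 26.8.
From dx/dt = 0: 1.48(1 - x*/570) = 0.00736·26.8, giving x* = 570·(1 - 0.133) = 494.
From dy/dt = 0: 0.00206·494 - 0.364 = 0.0121z*, so z* = 0.654/0.0121 = 54.

x* ≈ 494, y* ≈ 26.8, z* ≈ 54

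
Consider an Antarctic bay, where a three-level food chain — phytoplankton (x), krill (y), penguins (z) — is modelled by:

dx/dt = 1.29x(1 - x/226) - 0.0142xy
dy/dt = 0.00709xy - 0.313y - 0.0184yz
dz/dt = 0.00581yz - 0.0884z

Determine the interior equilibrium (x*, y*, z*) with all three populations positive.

x* ≈ 188, y* ≈ 15.2, z* ≈ 55.5

From dz/dt = 0: 0.00581y* = 0.0884, so y* = 15.2.
From dx/dt = 0: 1.29(1 - x*/226) = 0.0142·15.2, giving x* = 226·(1 - 0.167) = 188.
From dy/dt = 0: 0.00709·188 - 0.313 = 0.0184z*, so z* = 1.02/0.0184 = 55.5.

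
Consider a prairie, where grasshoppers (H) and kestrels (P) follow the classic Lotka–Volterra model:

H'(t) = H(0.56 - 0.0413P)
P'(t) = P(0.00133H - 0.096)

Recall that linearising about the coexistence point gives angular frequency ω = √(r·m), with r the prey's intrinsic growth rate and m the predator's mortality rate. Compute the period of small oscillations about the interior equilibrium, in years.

T ≈ 27.1 years

Here r = 0.56 and m = 0.096, so r·m = 0.0538.
ω = √0.0538 = 0.232 per year, hence T = 2π/ω ≈ 27.1 years.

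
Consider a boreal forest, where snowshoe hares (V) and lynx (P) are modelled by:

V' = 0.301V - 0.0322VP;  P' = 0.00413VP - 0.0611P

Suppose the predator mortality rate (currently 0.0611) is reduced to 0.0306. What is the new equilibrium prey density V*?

V* ≈ 7.41

At the interior fixed point, setting dP/dt = 0 with P > 0 fixes V* = (predator death rate)/(VP coefficient) — independent of the other coefficients.
With the change, V* = 0.0306/0.00413 = 7.41; it falls from 14.8.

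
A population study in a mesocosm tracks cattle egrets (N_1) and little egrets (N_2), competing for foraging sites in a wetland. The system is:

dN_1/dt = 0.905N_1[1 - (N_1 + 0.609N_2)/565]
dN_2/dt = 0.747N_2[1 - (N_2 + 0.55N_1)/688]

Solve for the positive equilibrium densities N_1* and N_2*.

N_1* ≈ 220, N_2* ≈ 567

Setting both brackets to zero gives the nullclines N_1 + 0.609N_2 = 565 and 0.55N_1 + N_2 = 688.
Substituting N_2 = 688 - 0.55N_1 into the first: N_1(1 - 0.609·0.55) = 565 - 0.609·688.
So N_1* = 146/0.665 = 220, and then N_2* = 688 - 0.55·220 = 567.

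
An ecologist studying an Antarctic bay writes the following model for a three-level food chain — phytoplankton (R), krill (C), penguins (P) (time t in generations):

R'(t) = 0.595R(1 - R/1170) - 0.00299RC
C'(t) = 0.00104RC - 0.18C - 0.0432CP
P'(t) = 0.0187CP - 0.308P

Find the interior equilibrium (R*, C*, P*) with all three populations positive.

R* ≈ 1070, C* ≈ 16.5, P* ≈ 21.7

From dP/dt = 0: 0.0187C* = 0.308, so C* = 16.5.
From dR/dt = 0: 0.595(1 - R*/1170) = 0.00299·16.5, giving R* = 1170·(1 - 0.0828) = 1070.
From dC/dt = 0: 0.00104·1070 - 0.18 = 0.0432P*, so P* = 0.936/0.0432 = 21.7.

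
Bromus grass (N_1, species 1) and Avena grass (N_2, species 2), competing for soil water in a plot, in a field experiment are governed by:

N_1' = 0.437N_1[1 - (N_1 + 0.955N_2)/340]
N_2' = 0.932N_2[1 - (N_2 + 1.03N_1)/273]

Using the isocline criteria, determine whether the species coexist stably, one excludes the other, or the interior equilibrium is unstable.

Compare the nullcline intercepts: K1/α12 = 340/0.955 = 356 > K2 = 273; K2/α21 = 273/1.03 = 265 < K1 = 340.
Since the inequalities point opposite ways, species 1 can invade but species 2 cannot.

species 1 excludes species 2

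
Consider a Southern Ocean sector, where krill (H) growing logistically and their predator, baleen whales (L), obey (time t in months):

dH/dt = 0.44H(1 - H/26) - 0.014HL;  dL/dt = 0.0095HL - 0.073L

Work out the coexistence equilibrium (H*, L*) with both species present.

H* ≈ 7.68, L* ≈ 22.1

From dL/dt = 0 with L > 0: 0.0095H* = 0.073, so H* = 7.68.
Substitute into dH/dt = 0: 0.44(1 - 7.68/26) = 0.014L*.
The bracket is 0.704, giving L* = 0.31/0.014 = 22.1.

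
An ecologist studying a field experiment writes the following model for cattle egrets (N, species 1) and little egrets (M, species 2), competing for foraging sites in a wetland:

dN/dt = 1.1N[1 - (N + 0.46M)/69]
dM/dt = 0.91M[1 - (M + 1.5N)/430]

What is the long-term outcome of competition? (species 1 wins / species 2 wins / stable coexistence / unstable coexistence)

species 2 excludes species 1

Compare the nullcline intercepts: K1/α12 = 69/0.46 = 150 < K2 = 430; K2/α21 = 430/1.5 = 287 > K1 = 69.
Since the inequalities point opposite ways, species 2 can invade but species 1 cannot.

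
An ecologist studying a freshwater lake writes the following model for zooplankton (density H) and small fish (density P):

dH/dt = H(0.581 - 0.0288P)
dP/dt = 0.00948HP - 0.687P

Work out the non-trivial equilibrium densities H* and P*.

Set dP/dt = 0 with P > 0: 0.00948H - 0.687 = 0, so H* = 0.687/0.00948 = 72.5.
Set dH/dt = 0 with H > 0: 0.581 - 0.0288P = 0, so P* = 0.581/0.0288 = 20.2.

H* ≈ 72.5, P* ≈ 20.2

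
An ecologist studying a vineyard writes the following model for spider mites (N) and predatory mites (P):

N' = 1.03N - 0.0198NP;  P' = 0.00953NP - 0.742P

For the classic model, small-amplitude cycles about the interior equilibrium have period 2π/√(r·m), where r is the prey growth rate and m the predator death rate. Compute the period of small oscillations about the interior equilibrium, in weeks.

T ≈ 7.19 weeks

Here r = 1.03 and m = 0.742, so r·m = 0.764.
ω = √0.764 = 0.874 per week, hence T = 2π/ω ≈ 7.19 weeks.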